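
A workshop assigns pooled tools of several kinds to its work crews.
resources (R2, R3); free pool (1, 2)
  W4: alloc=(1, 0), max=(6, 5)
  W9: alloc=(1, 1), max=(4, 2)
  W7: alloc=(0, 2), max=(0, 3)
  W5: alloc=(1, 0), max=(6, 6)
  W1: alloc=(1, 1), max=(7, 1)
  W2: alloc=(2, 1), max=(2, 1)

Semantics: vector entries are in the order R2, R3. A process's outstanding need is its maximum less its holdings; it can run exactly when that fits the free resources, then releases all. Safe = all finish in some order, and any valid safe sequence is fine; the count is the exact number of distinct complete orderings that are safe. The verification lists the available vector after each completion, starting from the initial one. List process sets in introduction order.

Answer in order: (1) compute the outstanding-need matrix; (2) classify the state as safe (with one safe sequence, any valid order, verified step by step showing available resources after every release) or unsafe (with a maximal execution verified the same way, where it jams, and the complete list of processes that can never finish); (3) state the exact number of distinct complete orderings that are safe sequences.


(1) Remaining need (order R2, R3):
  W4: (5, 5)
  W9: (3, 1)
  W7: (0, 1)
  W5: (5, 6)
  W1: (6, 0)
  W2: (0, 0)
(2) UNSAFE.
Key observation: once W2, W7, W9 finish, the pool peaks at (4, 6) — and every remaining process still needs more R2 than that.
A maximal execution: W2, W7, W9 — then nothing else fits. Step-by-step check:
  pool = (1, 2)
  run W2 (needs (0, 0), free (1, 2)); after release of (2, 1) the pool is (3, 3)
  run W7 (needs (0, 1), free (3, 3)); after release of (0, 2) the pool is (3, 5)
  run W9 (needs (3, 1), free (3, 5)); after release of (1, 1) the pool is (4, 6)
  W4 still needs (5, 5) but only (4, 6) is free — short on R2
  W5 still needs (5, 6) but only (4, 6) is free — short on R2
  W1 still needs (6, 0) but only (4, 6) is free — short on R2
Never able to finish: W4, W5 and W1.
(3) Precisely 0 of the possible complete orderings are safe sequences.


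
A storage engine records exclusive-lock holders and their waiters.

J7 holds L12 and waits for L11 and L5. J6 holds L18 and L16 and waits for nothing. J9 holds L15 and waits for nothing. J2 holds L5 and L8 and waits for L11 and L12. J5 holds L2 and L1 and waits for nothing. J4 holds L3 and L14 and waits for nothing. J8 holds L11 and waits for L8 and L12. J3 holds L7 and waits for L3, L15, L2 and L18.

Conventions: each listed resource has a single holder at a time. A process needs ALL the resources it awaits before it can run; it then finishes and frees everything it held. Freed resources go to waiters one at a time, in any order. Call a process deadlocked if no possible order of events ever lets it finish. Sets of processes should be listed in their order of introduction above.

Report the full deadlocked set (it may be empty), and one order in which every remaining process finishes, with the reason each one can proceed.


Deadlocked set: J7, J2 and J8.
Key observation: the waits loop around J7 -> J2 -> J7 with no way out; J8 is caught in further circular waits.
A valid finishing order for the others: J5, J9, J4, J6, J3.
Verifying each step:
  J5: no waits; runs immediately, freeing L2 and L1
  J9: no waits; runs immediately, freeing L15
  J4: no waits; runs immediately, freeing L3 and L14
  J6: no waits; runs immediately, freeing L18 and L16
  J3: everything it awaited (L3, L15, L2 and L18) is free; runs, freeing L7


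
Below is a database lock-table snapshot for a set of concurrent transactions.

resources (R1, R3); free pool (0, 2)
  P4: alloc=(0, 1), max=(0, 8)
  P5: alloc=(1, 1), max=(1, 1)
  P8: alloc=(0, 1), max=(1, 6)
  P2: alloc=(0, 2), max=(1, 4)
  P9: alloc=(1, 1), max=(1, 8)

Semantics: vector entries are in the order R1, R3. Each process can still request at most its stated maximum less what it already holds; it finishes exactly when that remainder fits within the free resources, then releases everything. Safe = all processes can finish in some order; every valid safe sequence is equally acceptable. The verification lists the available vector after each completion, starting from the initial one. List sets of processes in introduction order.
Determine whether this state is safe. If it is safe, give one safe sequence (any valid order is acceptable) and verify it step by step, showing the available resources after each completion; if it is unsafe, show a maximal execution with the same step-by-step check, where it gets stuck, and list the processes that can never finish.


UNSAFE.
Key observation: after P5, P2, P8 complete, (1, 6) is the best the pool ever gets, yet each leftover process wants more R3.
Going as far as possible: P5, P2, P8; after that, nothing fits. Check, step by step:
  pool = (0, 2)
  P5 needs (0, 0) <= (0, 2) -> finishes; pool += (1, 1) = (1, 3)
  P2 needs (1, 2) <= (1, 3) -> finishes; pool += (0, 2) = (1, 5)
  P8 needs (1, 5) <= (1, 5) -> finishes; pool += (0, 1) = (1, 6)
  P4 cannot run: need (0, 7) vs free (1, 6) (insufficient R3)
  P9 cannot run: need (0, 7) vs free (1, 6) (insufficient R3)
Permanently blocked: P4 and P9.


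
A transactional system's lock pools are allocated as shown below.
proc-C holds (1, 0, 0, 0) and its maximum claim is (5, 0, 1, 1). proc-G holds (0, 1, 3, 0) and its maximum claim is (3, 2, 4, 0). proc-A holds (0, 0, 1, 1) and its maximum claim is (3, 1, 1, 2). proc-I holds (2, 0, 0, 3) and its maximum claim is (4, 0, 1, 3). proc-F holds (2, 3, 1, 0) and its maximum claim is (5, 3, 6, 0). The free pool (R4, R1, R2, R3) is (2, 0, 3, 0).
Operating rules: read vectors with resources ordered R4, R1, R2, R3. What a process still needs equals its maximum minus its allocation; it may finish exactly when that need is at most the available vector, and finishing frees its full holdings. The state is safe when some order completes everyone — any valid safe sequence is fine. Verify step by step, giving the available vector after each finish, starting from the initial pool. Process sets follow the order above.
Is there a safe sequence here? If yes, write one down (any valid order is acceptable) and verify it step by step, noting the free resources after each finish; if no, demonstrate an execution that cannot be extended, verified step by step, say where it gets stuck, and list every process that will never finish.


UNSAFE.
Key observation: after proc-I, proc-C the pool peaks at (5, 0, 3, 3), and each blocked process is short somewhere: proc-G on R1; proc-A on R1; proc-F on R2.
Going as far as possible: proc-I, proc-C; after that, nothing fits. Step-by-step check:
  pool = (2, 0, 3, 0)
  run proc-I (needs (2, 0, 1, 0), free (2, 0, 3, 0)); after release of (2, 0, 0, 3) the pool is (4, 0, 3, 3)
  run proc-C (needs (4, 0, 1, 1), free (4, 0, 3, 3)); after release of (1, 0, 0, 0) the pool is (5, 0, 3, 3)
  proc-G still needs (3, 1, 1, 0) but only (5, 0, 3, 3) is free — short on R1
  proc-A still needs (3, 1, 0, 1) but only (5, 0, 3, 3) is free — short on R1
  proc-F still needs (3, 0, 5, 0) but only (5, 0, 3, 3) is free — short on R2
Never able to finish: proc-G, proc-A and proc-F.


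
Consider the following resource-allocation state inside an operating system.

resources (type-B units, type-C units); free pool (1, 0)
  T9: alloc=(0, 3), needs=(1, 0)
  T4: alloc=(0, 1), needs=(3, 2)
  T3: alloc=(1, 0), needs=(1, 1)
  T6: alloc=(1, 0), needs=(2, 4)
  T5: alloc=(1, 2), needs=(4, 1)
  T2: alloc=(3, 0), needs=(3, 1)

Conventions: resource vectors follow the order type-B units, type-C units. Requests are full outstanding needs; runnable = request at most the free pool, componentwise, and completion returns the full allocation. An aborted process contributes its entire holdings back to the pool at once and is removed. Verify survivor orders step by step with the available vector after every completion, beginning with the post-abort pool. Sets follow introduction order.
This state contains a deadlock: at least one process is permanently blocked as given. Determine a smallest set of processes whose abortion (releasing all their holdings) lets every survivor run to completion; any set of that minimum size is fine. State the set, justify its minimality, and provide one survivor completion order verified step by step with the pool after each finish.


The answer: abort T5.
Key observation: before aborting T5, T6 was permanently blocked — no order could ever run it; afterwards it completes at step 2.
Why nothing smaller works: aborting no one leaves the state deadlocked as given.
Survivors finish in the order: T9, T6, T2, T4, T3. Step-by-step check (pool after the aborts first):
  pool = (2, 2)
  T9: need (1, 0) fits (2, 2); releases (0, 3), pool now (2, 5)
  T6: need (2, 4) fits (2, 5); releases (1, 0), pool now (3, 5)
  T2: need (3, 1) fits (3, 5); releases (3, 0), pool now (6, 5)
  T4: need (3, 2) fits (6, 5); releases (0, 1), pool now (6, 6)
  T3: need (1, 1) fits (6, 6); releases (1, 0), pool now (7, 6)


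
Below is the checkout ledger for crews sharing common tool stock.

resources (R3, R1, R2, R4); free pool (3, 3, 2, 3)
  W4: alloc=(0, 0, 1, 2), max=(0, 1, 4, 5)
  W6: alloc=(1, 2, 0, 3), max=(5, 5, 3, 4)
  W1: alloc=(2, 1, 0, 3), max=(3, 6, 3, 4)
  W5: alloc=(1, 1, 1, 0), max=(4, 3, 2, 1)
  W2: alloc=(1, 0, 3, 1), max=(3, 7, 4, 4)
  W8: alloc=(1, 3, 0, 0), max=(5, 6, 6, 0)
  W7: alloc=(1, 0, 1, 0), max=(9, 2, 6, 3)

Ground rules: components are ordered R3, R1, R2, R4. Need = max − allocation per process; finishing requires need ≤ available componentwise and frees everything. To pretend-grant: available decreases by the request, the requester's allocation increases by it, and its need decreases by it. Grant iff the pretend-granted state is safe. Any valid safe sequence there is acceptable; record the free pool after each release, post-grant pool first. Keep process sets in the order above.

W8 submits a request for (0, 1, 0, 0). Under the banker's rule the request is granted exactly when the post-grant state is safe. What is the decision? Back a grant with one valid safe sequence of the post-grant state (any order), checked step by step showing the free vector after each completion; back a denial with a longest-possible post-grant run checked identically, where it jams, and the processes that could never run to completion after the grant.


DENY. Granting would leave the state unsafe.
Key observation: after W5, W4, W6, W1 the pool peaks at (7, 6, 4, 11), and each blocked process is short somewhere: W2 on R1; W8 on R2; W7 on R3, R2.
Pretend the grant happened; the run W5, W4, W6, W1 goes as far as possible. Walking it through:
  pool = (3, 2, 2, 3)
  W5 needs (3, 2, 1, 1) <= (3, 2, 2, 3) -> finishes; pool += (1, 1, 1, 0) = (4, 3, 3, 3)
  W4 needs (0, 1, 3, 3) <= (4, 3, 3, 3) -> finishes; pool += (0, 0, 1, 2) = (4, 3, 4, 5)
  W6 needs (4, 3, 3, 1) <= (4, 3, 4, 5) -> finishes; pool += (1, 2, 0, 3) = (5, 5, 4, 8)
  W1 needs (1, 5, 3, 1) <= (5, 5, 4, 8) -> finishes; pool += (2, 1, 0, 3) = (7, 6, 4, 11)
  W2 cannot run: need (2, 7, 1, 3) vs free (7, 6, 4, 11) (insufficient R1)
  W8 cannot run: need (4, 2, 6, 0) vs free (7, 6, 4, 11) (insufficient R2)
  W7 cannot run: need (8, 2, 5, 3) vs free (7, 6, 4, 11) (insufficient R3 and R2)
Had the request been granted, W2, W8 and W7 could never finish.


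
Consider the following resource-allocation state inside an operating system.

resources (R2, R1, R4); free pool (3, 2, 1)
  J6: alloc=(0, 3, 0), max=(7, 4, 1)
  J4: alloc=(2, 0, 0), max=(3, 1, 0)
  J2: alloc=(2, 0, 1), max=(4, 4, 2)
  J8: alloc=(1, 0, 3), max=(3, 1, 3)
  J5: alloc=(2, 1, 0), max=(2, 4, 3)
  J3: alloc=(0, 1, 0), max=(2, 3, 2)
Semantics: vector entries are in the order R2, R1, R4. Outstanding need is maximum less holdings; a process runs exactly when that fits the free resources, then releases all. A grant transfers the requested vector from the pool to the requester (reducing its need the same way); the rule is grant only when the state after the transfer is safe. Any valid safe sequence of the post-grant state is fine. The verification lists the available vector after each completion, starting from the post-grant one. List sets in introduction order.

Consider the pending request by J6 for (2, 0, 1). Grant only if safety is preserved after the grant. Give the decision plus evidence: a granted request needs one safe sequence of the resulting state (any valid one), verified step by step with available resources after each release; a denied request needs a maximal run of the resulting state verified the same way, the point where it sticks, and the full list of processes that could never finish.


GRANT — the state after the grant stays safe, e.g. via J4, J8, J3, J5, J6, J2.
Key observation: granting shrinks the pool to (1, 2, 0), yet J4 still fits and the chain goes through.
Step-by-step check of the post-grant state:
  pool = (1, 2, 0)
  run J4 (needs (1, 1, 0), free (1, 2, 0)); after release of (2, 0, 0) the pool is (3, 2, 0)
  run J8 (needs (2, 1, 0), free (3, 2, 0)); after release of (1, 0, 3) the pool is (4, 2, 3)
  run J3 (needs (2, 2, 2), free (4, 2, 3)); after release of (0, 1, 0) the pool is (4, 3, 3)
  run J5 (needs (0, 3, 3), free (4, 3, 3)); after release of (2, 1, 0) the pool is (6, 4, 3)
  run J6 (needs (5, 1, 0), free (6, 4, 3)); after release of (2, 3, 1) the pool is (8, 7, 4)
  run J2 (needs (2, 4, 1), free (8, 7, 4)); after release of (2, 0, 1) the pool is (10, 7, 5)


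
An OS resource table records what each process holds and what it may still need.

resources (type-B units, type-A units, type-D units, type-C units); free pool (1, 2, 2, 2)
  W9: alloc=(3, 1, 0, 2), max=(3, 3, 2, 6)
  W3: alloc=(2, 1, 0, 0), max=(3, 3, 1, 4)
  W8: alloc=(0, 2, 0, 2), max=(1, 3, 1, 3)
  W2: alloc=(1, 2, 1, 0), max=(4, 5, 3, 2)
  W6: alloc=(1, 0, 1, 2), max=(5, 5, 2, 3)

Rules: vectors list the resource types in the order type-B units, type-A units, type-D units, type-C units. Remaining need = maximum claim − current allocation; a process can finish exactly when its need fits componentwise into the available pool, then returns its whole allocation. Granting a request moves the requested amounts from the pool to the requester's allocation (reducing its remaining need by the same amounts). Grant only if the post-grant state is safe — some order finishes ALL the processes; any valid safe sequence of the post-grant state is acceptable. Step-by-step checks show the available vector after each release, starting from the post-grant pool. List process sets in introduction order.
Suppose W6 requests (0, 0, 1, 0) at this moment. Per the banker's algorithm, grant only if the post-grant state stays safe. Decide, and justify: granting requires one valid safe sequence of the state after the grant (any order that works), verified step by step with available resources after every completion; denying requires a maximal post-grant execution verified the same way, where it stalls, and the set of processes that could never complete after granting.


DENY. Granting would leave the state unsafe.
Key observation: after W8, W3 the pool peaks at (3, 5, 1, 4), and each blocked process is short somewhere: W9 on type-D units; W2 on type-D units; W6 on type-B units.
On the post-grant state, W8, W3 is a maximal run — nothing extends it. Check, step by step:
  pool = (1, 2, 1, 2)
  W8 needs (1, 1, 1, 1) <= (1, 2, 1, 2) -> finishes; pool += (0, 2, 0, 2) = (1, 4, 1, 4)
  W3 needs (1, 2, 1, 4) <= (1, 4, 1, 4) -> finishes; pool += (2, 1, 0, 0) = (3, 5, 1, 4)
  W9 cannot run: need (0, 2, 2, 4) vs free (3, 5, 1, 4) (insufficient type-D units)
  W2 cannot run: need (3, 3, 2, 2) vs free (3, 5, 1, 4) (insufficient type-D units)
  W6 cannot run: need (4, 5, 0, 1) vs free (3, 5, 1, 4) (insufficient type-B units)
Post-grant, the permanently blocked set is W9, W2 and W6.


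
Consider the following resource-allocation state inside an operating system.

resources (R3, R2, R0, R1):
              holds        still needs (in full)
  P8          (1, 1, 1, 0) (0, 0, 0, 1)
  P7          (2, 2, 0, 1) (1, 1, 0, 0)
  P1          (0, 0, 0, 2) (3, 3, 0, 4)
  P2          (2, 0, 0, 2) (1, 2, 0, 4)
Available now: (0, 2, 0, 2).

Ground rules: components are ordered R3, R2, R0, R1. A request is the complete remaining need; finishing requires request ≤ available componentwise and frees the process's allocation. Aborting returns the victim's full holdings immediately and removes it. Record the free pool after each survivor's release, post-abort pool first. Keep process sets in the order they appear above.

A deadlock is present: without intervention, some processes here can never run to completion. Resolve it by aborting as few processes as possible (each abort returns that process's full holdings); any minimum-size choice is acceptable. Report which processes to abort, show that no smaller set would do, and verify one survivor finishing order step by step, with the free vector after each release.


The answer: abort P1.
Key observation: P2 had no path to completion before; after the abort of P1 ((0, 0, 0, 2) returned), step 3 is where it fits.
Why nothing smaller works: aborting no one leaves the state deadlocked as given.
One survivor order: P8, P7, P2. Step-by-step check (post-abort pool first):
  pool = (0, 2, 0, 4)
  P8: need (0, 0, 0, 1) fits (0, 2, 0, 4); releases (1, 1, 1, 0), pool now (1, 3, 1, 4)
  P7: need (1, 1, 0, 0) fits (1, 3, 1, 4); releases (2, 2, 0, 1), pool now (3, 5, 1, 5)
  P2: need (1, 2, 0, 4) fits (3, 5, 1, 5); releases (2, 0, 0, 2), pool now (5, 5, 1, 7)


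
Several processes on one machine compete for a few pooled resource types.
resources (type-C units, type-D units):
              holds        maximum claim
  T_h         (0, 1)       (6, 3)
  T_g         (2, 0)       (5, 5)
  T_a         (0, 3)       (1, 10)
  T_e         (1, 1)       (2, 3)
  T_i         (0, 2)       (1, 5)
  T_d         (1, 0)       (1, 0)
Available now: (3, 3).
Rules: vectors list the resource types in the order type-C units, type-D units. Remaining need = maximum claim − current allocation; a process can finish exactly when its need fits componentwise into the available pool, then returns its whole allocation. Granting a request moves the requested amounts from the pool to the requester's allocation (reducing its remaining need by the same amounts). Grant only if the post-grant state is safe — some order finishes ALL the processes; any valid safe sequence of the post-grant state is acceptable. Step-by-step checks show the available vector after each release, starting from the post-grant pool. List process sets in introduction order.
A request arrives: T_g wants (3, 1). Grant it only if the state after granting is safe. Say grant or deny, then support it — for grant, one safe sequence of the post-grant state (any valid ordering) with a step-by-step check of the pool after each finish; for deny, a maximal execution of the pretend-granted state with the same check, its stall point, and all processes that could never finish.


GRANT. The post-grant state is safe; one safe sequence: T_d, T_e, T_i, T_g, T_h, T_a.
Key observation: with (0, 2) left after the transfer, T_d can run at once — the state stays safe.
Check on the post-grant state, step by step:
  pool = (0, 2)
  T_d: need (0, 0) fits (0, 2); releases (1, 0), pool now (1, 2)
  T_e: need (1, 2) fits (1, 2); releases (1, 1), pool now (2, 3)
  T_i: need (1, 3) fits (2, 3); releases (0, 2), pool now (2, 5)
  T_g: need (0, 4) fits (2, 5); releases (5, 1), pool now (7, 6)
  T_h: need (6, 2) fits (7, 6); releases (0, 1), pool now (7, 7)
  T_a: need (1, 7) fits (7, 7); releases (0, 3), pool now (7, 10)


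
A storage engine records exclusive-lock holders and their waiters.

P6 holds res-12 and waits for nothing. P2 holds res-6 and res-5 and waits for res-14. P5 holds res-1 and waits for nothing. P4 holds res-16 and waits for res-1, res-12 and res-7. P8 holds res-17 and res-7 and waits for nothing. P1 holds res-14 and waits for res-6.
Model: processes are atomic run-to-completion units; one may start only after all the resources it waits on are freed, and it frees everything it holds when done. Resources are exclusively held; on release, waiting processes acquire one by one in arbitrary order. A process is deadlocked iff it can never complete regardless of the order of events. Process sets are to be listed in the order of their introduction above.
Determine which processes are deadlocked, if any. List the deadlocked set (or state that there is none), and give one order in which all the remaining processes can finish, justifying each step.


Deadlocked: P2 and P1.
Key observation: the loop P2 -> P1 -> P2 blocks itself forever; no other process is dragged down with it.
A valid finishing order for the others: P8, P6, P5, P4.
Step-by-step check:
  P8 waits on nothing -> runs at once and releases res-17 and res-7
  P6 waits on nothing -> runs at once and releases res-12
  P5 waits on nothing -> runs at once and releases res-1
  P4 waits on res-1, res-12 and res-7 — all released -> runs and releases res-16


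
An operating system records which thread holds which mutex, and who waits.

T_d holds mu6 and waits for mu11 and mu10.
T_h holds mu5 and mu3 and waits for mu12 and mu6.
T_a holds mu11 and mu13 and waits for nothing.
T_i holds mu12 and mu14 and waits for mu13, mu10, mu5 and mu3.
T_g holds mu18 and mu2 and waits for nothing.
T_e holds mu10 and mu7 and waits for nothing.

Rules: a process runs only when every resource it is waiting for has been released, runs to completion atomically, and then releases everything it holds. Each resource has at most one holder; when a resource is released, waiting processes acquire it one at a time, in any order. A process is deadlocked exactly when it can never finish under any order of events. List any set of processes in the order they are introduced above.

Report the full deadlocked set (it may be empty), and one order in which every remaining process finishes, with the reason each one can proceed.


Deadlocked: T_h and T_i.
Key observation: the cycle T_h -> T_i -> T_h can never break — each member waits on the next; no other process is dragged down with it.
One completion order for the rest: T_g, T_e, T_a, T_d.
Check, step by step:
  T_g waits on nothing -> runs at once and releases mu18 and mu2
  T_e waits on nothing -> runs at once and releases mu10 and mu7
  T_a waits on nothing -> runs at once and releases mu11 and mu13
  T_d waits on mu11 and mu10 — all released -> runs and releases mu6


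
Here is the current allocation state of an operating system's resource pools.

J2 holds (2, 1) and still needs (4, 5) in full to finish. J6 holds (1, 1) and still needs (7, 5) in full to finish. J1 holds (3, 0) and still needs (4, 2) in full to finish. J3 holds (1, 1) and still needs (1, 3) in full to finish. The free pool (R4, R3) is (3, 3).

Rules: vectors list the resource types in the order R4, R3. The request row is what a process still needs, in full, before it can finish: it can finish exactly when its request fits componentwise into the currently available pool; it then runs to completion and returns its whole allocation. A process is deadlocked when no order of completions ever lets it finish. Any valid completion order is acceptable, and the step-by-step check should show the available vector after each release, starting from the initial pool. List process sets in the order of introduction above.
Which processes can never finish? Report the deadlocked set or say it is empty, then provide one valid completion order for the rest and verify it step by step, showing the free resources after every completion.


Deadlocked: J2 and J6.
Key observation: even finishing J3, J1 leaves just (7, 4) free — too little R3 for any of the remaining processes.
One completion order for the rest: J3, J1. Step-by-step check:
  pool = (3, 3)
  run J3 (needs (1, 3), free (3, 3)); after release of (1, 1) the pool is (4, 4)
  run J1 (needs (4, 2), free (4, 4)); after release of (3, 0) the pool is (7, 4)
The stuck group stays short no matter what:
  J2 still needs (4, 5) but only (7, 4) is free — short on R3
  J6 still needs (7, 5) but only (7, 4) is free — short on R3


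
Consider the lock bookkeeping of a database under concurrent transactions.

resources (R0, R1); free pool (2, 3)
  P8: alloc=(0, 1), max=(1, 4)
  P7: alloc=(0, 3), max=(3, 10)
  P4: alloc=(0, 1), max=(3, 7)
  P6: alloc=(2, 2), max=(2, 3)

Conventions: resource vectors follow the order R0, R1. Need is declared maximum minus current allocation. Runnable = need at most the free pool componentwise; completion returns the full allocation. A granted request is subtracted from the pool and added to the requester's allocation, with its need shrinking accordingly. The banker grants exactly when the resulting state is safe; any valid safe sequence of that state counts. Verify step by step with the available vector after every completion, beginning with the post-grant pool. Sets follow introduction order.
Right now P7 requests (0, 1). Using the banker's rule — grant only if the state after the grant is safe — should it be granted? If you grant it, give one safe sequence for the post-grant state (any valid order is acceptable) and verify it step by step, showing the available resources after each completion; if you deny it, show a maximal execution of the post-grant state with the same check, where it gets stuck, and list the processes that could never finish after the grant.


DENY — the pretend-granted state is unsafe.
Key observation: R1 is the bottleneck — with P6, P8 done the pool holds (4, 5), short of every remaining need.
After a pretend grant, a maximal execution: P6, P8 — then nothing else fits. Walking it through:
  pool = (2, 2)
  P6: need (0, 1) fits (2, 2); releases (2, 2), pool now (4, 4)
  P8: need (1, 3) fits (4, 4); releases (0, 1), pool now (4, 5)
  P7 still needs (3, 6) but only (4, 5) is free — short on R1
  P4 still needs (3, 6) but only (4, 5) is free — short on R1
Processes that could never finish after the grant: P7 and P4.


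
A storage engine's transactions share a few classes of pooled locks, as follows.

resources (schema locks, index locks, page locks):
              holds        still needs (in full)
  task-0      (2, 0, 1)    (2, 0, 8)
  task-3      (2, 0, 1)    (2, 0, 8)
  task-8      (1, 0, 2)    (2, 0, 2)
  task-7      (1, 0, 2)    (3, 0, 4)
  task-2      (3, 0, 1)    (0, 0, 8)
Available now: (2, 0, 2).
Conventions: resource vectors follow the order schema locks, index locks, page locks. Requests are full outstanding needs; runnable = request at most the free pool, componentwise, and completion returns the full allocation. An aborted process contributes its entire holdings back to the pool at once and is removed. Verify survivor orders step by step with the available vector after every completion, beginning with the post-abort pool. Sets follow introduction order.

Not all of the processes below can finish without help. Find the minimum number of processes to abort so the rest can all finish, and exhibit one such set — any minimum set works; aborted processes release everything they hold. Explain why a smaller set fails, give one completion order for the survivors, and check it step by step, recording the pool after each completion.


Minimum abort set: task-0 and task-2.
Key observation: the deadlocked task-3 becomes finishable only because task-0 and task-2 released (5, 0, 2); it completes at step 3 below.
Why nothing smaller works — every single abort fails: task-0 alone leaves task-3 blocked (short on page locks); task-3 alone leaves task-0 blocked (short on page locks); task-8 alone leaves task-0 blocked (short on page locks); task-7 alone leaves task-0 blocked (short on page locks); task-2 alone leaves task-0 blocked (short on page locks).
The survivors complete as task-8, task-7, task-3. Step-by-step check (starting from the post-abort pool):
  pool = (7, 0, 4)
  run task-8 (needs (2, 0, 2), free (7, 0, 4)); after release of (1, 0, 2) the pool is (8, 0, 6)
  run task-7 (needs (3, 0, 4), free (8, 0, 6)); after release of (1, 0, 2) the pool is (9, 0, 8)
  run task-3 (needs (2, 0, 8), free (9, 0, 8)); after release of (2, 0, 1) the pool is (11, 0, 9)


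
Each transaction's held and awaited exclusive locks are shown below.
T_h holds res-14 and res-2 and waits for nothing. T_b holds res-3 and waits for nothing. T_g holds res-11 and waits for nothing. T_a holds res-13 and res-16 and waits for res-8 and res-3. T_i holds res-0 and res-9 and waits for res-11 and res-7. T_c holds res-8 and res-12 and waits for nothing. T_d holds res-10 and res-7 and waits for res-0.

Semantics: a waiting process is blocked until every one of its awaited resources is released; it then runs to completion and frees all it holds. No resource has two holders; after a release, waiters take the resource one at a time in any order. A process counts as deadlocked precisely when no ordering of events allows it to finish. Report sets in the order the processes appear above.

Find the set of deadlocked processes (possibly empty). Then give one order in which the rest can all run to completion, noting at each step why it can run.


Deadlocked set: T_i and T_d.
Key observation: the waits loop around T_i -> T_d -> T_i with no way out; no other process is dragged down with it.
A valid finishing order for the others: T_b, T_h, T_c, T_g, T_a.
Check, step by step:
  run T_b (it waits on nothing); releases res-3
  run T_h (it waits on nothing); releases res-14 and res-2
  run T_c (it waits on nothing); releases res-8 and res-12
  run T_g (it waits on nothing); releases res-11
  run T_a (all its waits — res-8 and res-3 — are resolved); releases res-13 and res-16


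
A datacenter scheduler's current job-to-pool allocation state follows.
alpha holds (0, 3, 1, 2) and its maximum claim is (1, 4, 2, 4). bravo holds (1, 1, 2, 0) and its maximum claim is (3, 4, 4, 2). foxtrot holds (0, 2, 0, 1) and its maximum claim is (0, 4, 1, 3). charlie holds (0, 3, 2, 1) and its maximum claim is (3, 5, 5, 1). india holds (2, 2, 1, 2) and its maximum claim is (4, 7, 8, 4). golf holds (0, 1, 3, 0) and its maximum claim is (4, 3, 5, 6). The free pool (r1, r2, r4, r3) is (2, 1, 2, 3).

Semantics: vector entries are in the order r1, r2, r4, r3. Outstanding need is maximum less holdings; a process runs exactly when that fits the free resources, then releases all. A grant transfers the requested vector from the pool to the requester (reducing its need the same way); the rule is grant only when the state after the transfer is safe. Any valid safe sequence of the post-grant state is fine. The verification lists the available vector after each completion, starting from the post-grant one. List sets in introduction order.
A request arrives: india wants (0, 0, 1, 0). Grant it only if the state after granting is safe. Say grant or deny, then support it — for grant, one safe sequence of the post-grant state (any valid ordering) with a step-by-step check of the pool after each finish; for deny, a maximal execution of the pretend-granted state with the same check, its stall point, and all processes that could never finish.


GRANT — the state after the grant stays safe, e.g. via alpha, foxtrot, bravo, charlie, india, golf.
Key observation: even at the reduced pool (2, 1, 1, 3), alpha fits immediately, so safety survives the grant.
Verifying the post-grant state step by step:
  pool = (2, 1, 1, 3)
  alpha: need (1, 1, 1, 2) fits (2, 1, 1, 3); releases (0, 3, 1, 2), pool now (2, 4, 2, 5)
  foxtrot: need (0, 2, 1, 2) fits (2, 4, 2, 5); releases (0, 2, 0, 1), pool now (2, 6, 2, 6)
  bravo: need (2, 3, 2, 2) fits (2, 6, 2, 6); releases (1, 1, 2, 0), pool now (3, 7, 4, 6)
  charlie: need (3, 2, 3, 0) fits (3, 7, 4, 6); releases (0, 3, 2, 1), pool now (3, 10, 6, 7)
  india: need (2, 5, 6, 2) fits (3, 10, 6, 7); releases (2, 2, 2, 2), pool now (5, 12, 8, 9)
  golf: need (4, 2, 2, 6) fits (5, 12, 8, 9); releases (0, 1, 3, 0), pool now (5, 13, 11, 9)


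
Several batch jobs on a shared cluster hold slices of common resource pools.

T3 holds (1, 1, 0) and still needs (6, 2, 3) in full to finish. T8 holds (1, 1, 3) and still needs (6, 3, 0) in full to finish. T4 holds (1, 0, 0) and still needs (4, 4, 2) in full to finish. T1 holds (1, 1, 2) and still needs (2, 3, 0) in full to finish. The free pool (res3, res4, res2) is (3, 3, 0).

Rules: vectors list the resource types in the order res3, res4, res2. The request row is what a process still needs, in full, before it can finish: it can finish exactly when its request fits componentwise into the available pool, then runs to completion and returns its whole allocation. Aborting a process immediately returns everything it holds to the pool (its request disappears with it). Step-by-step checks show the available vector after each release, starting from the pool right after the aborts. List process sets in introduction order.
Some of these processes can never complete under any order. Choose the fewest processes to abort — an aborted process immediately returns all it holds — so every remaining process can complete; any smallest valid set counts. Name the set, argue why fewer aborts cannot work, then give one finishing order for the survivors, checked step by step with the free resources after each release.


Minimum abort set: T8.
Key observation: T3 was stuck for good until T8 gave back (1, 1, 3); in the order shown it finishes at step 3.
Minimality: the empty abort set fails — the state is deadlocked as it stands.
The survivors complete as T1, T4, T3. Step-by-step check (starting from the post-abort pool):
  pool = (4, 4, 3)
  T1: need (2, 3, 0) fits (4, 4, 3); releases (1, 1, 2), pool now (5, 5, 5)
  T4: need (4, 4, 2) fits (5, 5, 5); releases (1, 0, 0), pool now (6, 5, 5)
  T3: need (6, 2, 3) fits (6, 5, 5); releases (1, 1, 0), pool now (7, 6, 5)


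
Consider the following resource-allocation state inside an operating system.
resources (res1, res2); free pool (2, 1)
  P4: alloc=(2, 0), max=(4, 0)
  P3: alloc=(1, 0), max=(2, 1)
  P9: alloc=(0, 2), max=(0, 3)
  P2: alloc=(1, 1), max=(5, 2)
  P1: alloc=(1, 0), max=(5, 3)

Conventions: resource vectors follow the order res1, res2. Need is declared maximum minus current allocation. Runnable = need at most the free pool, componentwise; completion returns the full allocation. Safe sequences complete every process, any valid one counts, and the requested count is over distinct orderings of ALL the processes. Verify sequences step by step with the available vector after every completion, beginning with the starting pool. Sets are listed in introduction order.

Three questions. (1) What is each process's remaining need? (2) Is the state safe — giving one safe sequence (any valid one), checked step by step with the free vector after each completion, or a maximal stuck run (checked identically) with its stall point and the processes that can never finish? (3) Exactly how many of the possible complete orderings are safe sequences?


(1) Need matrix, components ordered res1, res2:
  P4: (2, 0)
  P3: (1, 1)
  P9: (0, 1)
  P2: (4, 1)
  P1: (4, 3)
(2) SAFE, for example via the order P4, P3, P9, P2, P1.
Key observation: P4 marks the first exact bind of the order: its need (2, 0) fits the free (2, 1) with zero slack on a requested resource.
Walking it through:
  pool = (2, 1)
  run P4 (needs (2, 0), free (2, 1)); after release of (2, 0) the pool is (4, 1)
  run P3 (needs (1, 1), free (4, 1)); after release of (1, 0) the pool is (5, 1)
  run P9 (needs (0, 1), free (5, 1)); after release of (0, 2) the pool is (5, 3)
  run P2 (needs (4, 1), free (5, 3)); after release of (1, 1) the pool is (6, 4)
  run P1 (needs (4, 3), free (6, 4)); after release of (1, 0) the pool is (7, 4)
(3) Exactly 25 of the possible complete orderings are safe sequences.


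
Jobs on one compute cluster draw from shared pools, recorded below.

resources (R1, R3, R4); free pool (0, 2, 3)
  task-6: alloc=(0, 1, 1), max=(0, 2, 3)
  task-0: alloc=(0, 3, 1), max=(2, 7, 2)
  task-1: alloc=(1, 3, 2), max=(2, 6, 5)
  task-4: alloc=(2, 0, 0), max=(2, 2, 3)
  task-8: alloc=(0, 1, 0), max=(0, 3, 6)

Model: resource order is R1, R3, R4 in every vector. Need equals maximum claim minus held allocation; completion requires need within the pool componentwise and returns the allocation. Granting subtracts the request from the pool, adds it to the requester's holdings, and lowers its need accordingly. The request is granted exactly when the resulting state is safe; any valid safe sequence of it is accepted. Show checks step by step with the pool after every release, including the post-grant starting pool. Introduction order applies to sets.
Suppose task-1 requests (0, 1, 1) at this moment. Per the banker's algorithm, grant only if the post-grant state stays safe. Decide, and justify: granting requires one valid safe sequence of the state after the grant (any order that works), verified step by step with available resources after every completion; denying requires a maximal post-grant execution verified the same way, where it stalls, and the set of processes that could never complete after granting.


GRANT — the state after the grant stays safe, e.g. via task-6, task-4, task-1, task-8, task-0.
Key observation: after the grant the pool drops to (0, 1, 2), which still lets task-6 finish first and unwind the rest.
Step-by-step check of the post-grant state:
  pool = (0, 1, 2)
  task-6: need (0, 1, 2) fits (0, 1, 2); releases (0, 1, 1), pool now (0, 2, 3)
  task-4: need (0, 2, 3) fits (0, 2, 3); releases (2, 0, 0), pool now (2, 2, 3)
  task-1: need (1, 2, 2) fits (2, 2, 3); releases (1, 4, 3), pool now (3, 6, 6)
  task-8: need (0, 2, 6) fits (3, 6, 6); releases (0, 1, 0), pool now (3, 7, 6)
  task-0: need (2, 4, 1) fits (3, 7, 6); releases (0, 3, 1), pool now (3, 10, 7)


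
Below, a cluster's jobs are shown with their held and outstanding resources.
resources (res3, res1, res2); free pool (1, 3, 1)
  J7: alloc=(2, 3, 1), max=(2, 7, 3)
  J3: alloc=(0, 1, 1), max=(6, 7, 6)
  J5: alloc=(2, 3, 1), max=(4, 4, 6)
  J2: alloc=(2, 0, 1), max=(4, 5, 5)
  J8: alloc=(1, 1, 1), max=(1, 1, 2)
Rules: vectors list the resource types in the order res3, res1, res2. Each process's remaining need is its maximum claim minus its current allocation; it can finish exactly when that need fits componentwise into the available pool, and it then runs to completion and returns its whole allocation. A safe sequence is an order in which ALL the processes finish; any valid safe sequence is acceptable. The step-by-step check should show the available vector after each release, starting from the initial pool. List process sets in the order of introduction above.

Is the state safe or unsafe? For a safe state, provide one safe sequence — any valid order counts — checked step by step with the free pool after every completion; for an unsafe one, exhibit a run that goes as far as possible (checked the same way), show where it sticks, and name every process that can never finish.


UNSAFE — no complete ordering exists.
Key observation: after J8, J7 complete, (4, 7, 3) is the best the pool ever gets, yet each leftover process wants more res2.
A maximal execution: J8, J7 — then nothing else fits. Check, step by step:
  pool = (1, 3, 1)
  J8: need (0, 0, 1) fits (1, 3, 1); releases (1, 1, 1), pool now (2, 4, 2)
  J7: need (0, 4, 2) fits (2, 4, 2); releases (2, 3, 1), pool now (4, 7, 3)
  J3 cannot run: need (6, 6, 5) vs free (4, 7, 3) (insufficient res3 and res2)
  J5 cannot run: need (2, 1, 5) vs free (4, 7, 3) (insufficient res2)
  J2 cannot run: need (2, 5, 4) vs free (4, 7, 3) (insufficient res2)
Permanently blocked: J3, J5 and J2.


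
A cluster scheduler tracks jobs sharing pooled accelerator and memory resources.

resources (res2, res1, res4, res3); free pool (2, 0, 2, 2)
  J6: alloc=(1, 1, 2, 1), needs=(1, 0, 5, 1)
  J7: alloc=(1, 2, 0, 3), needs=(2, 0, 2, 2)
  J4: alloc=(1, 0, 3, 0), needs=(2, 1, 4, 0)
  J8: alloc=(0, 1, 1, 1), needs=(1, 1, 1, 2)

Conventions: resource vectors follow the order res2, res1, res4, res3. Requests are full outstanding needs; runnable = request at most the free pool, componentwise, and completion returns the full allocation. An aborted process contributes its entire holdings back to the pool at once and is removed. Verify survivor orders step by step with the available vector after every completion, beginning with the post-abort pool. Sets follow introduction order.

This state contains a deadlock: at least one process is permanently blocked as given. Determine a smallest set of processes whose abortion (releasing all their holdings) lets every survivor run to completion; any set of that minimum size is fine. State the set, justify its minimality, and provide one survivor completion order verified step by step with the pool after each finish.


The answer: abort J4.
Key observation: the deadlocked J6 becomes finishable only because J4 released (1, 0, 3, 0); it completes at step 1 below.
No smaller set exists: with zero aborts the deadlock remains.
One survivor order: J6, J8, J7. Verifying each step (post-abort pool first):
  pool = (3, 0, 5, 2)
  J6 needs (1, 0, 5, 1) <= (3, 0, 5, 2) -> finishes; pool += (1, 1, 2, 1) = (4, 1, 7, 3)
  J8 needs (1, 1, 1, 2) <= (4, 1, 7, 3) -> finishes; pool += (0, 1, 1, 1) = (4, 2, 8, 4)
  J7 needs (2, 0, 2, 2) <= (4, 2, 8, 4) -> finishes; pool += (1, 2, 0, 3) = (5, 4, 8, 7)
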